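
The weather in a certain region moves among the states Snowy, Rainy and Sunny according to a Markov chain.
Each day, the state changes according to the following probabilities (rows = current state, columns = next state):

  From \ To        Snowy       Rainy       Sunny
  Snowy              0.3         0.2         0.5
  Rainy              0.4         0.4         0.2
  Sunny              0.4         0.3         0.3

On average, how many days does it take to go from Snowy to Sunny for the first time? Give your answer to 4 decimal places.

Let t(s) be the expected number of days to first reach Sunny from state s, with t(Sunny) = 0. Conditioning on the first day:
t(Snowy) = 1 + 0.3·t(Snowy) + 0.2·t(Rainy)
t(Rainy) = 1 + 0.4·t(Snowy) + 0.4·t(Rainy)
Solving: t(Snowy) = 2.3529, t(Rainy) = 3.2353.
Expected days from Snowy to Sunny: 2.3529.

2.3529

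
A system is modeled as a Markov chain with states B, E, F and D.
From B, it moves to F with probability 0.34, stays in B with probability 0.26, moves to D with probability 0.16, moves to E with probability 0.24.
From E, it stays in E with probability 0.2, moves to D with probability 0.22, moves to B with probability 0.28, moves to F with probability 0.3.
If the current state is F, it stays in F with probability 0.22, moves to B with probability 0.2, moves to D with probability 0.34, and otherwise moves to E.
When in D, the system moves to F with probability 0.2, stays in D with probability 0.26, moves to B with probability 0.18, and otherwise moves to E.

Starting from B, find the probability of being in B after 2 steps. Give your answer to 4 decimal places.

Propagate the distribution vector 2 steps from B.
After 0 steps: (1.0000, 0.0000, 0.0000, 0.0000)
After 1 step: (0.2600, 0.2400, 0.3400, 0.1600)
After 2 steps: (0.2316, 0.2496, 0.2672, 0.2516)
P(in B after 2 steps) = 0.2316

0.2316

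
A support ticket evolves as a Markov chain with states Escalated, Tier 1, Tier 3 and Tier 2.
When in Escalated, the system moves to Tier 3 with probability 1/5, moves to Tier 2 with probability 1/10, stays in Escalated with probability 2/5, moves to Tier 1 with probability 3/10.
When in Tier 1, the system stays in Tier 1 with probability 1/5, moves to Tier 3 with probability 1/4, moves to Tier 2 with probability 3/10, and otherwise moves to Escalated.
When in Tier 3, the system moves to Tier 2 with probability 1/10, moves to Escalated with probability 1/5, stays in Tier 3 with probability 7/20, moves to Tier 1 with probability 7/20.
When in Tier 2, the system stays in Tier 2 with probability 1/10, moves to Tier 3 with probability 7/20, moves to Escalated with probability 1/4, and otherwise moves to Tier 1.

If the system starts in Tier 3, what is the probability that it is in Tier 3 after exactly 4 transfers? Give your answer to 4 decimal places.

0.2801

Propagate the distribution vector 4 transfers from Tier 3.
After 0 transfers: (0.0000, 0.0000, 1.0000, 0.0000)
After 1 transfer: (0.2000, 0.3500, 0.3500, 0.1000)
After 2 transfers: (0.2625, 0.2825, 0.2850, 0.1700)
After 3 transfers: (0.2751, 0.2860, 0.2824, 0.1565)
After 4 transfers: (0.2772, 0.2855, 0.2801, 0.1572)
P(in Tier 3 after 4 transfers) = 0.2801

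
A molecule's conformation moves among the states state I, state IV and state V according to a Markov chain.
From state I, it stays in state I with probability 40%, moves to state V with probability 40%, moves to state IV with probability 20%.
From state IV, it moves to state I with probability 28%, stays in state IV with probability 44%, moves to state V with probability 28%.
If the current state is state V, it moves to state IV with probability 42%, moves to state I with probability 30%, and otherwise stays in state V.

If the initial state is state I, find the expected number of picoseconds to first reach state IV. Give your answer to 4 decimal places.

Let t(s) be the expected number of picoseconds to first reach state IV from state s, with t(state IV) = 0. Conditioning on the first picosecond:
t(state I) = 1 + 0.4·t(state I) + 0.4·t(state V)
t(state V) = 1 + 0.3·t(state I) + 0.28·t(state V)
Solving: t(state I) = 3.5897, t(state V) = 2.8846.
Expected picoseconds from state I to state IV: 3.5897.

3.5897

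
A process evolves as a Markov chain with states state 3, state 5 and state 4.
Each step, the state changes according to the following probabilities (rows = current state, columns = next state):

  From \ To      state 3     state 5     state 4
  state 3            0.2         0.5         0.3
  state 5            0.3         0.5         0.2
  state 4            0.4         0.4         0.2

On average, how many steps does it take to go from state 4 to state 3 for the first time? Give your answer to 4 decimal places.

2.8125

Let t(s) be the expected number of steps to first reach state 3 from state s, with t(state 3) = 0. Conditioning on the first step:
t(state 5) = 1 + 0.5·t(state 5) + 0.2·t(state 4)
t(state 4) = 1 + 0.4·t(state 5) + 0.2·t(state 4)
Solving: t(state 5) = 3.1250, t(state 4) = 2.8125.
Expected steps from state 4 to state 3: 2.8125.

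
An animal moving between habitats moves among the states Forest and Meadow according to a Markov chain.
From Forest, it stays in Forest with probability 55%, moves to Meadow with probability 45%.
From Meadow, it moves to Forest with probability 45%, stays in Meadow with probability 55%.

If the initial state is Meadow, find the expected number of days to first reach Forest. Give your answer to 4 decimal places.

Let t(s) be the expected number of days to first reach Forest from state s, with t(Forest) = 0. Conditioning on the first day:
t(Meadow) = 1 + 0.55·t(Meadow)
Solving: t(Meadow) = 2.2222.
Expected days from Meadow to Forest: 2.2222.

2.2222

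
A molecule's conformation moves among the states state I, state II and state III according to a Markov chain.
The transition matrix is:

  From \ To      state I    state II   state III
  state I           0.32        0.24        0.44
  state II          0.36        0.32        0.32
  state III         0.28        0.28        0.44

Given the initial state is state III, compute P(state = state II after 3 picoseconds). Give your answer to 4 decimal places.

Propagate the distribution vector 3 picoseconds from state III.
After 0 picoseconds: (0.0000, 0.0000, 1.0000)
After 1 picosecond: (0.2800, 0.2800, 0.4400)
After 2 picoseconds: (0.3136, 0.2800, 0.4064)
After 3 picoseconds: (0.3149, 0.2787, 0.4064)
P(in state II after 3 picoseconds) = 0.2787

0.2787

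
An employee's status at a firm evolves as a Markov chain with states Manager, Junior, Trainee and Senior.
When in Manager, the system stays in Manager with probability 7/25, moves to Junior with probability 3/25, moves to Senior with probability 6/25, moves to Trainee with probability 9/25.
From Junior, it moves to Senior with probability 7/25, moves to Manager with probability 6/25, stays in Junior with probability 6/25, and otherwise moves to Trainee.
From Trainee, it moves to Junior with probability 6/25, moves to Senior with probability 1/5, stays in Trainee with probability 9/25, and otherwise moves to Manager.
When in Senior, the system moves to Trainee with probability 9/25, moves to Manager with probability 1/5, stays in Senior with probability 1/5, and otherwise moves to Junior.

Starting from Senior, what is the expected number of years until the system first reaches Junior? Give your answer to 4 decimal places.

4.6748

Let t(s) be the expected number of years to first reach Junior from state s, with t(Junior) = 0. Conditioning on the first year:
t(Manager) = 1 + 0.28·t(Manager) + 0.36·t(Trainee) + 0.24·t(Senior)
t(Trainee) = 1 + 0.2·t(Manager) + 0.36·t(Trainee) + 0.2·t(Senior)
t(Senior) = 1 + 0.2·t(Manager) + 0.36·t(Trainee) + 0.2·t(Senior)
Solving: t(Manager) = 5.2846, t(Trainee) = 4.6748, t(Senior) = 4.6748.
Expected years from Senior to Junior: 4.6748.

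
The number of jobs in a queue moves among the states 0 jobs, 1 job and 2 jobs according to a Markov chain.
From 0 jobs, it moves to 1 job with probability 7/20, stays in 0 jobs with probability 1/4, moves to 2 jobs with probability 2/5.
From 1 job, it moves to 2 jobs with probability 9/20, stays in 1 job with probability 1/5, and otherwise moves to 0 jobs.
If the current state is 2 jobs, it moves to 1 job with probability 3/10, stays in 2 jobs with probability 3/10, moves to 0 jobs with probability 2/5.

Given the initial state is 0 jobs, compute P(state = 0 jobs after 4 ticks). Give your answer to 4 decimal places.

Propagate the distribution vector 4 ticks from 0 jobs.
After 0 ticks: (1.0000, 0.0000, 0.0000)
After 1 tick: (0.2500, 0.3500, 0.4000)
After 2 ticks: (0.3450, 0.2775, 0.3775)
After 3 ticks: (0.3344, 0.2895, 0.3761)
After 4 ticks: (0.3354, 0.2878, 0.3769)
P(in 0 jobs after 4 ticks) = 0.3354

0.3354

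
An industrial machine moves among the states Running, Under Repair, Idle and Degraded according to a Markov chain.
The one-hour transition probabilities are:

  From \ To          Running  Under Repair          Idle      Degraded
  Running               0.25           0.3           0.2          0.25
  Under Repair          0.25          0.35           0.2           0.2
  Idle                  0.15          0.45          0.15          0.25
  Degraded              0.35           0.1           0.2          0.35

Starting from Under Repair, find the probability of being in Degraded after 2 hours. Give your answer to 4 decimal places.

Propagate the distribution vector 2 hours from Under Repair.
After 0 hours: (0.0000, 1.0000, 0.0000, 0.0000)
After 1 hour: (0.2500, 0.3500, 0.2000, 0.2000)
After 2 hours: (0.2500, 0.3075, 0.1900, 0.2525)
P(in Degraded after 2 hours) = 0.2525

0.2525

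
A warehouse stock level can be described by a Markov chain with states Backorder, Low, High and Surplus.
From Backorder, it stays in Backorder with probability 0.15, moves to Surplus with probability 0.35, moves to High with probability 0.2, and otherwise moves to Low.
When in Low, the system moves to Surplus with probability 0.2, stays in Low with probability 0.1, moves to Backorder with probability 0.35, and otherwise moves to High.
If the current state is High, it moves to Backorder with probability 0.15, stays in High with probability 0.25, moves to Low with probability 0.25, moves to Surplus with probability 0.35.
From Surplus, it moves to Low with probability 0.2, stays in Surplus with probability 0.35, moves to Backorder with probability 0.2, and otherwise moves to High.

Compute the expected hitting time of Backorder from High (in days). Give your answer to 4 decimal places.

4.8385

Let t(s) be the expected number of days to first reach Backorder from state s, with t(Backorder) = 0. Conditioning on the first day:
t(Low) = 1 + 0.1·t(Low) + 0.35·t(High) + 0.2·t(Surplus)
t(High) = 1 + 0.25·t(Low) + 0.25·t(High) + 0.35·t(Surplus)
t(Surplus) = 1 + 0.2·t(Low) + 0.25·t(High) + 0.35·t(Surplus)
Solving: t(Low) = 4.0233, t(High) = 4.8385, t(Surplus) = 4.6374.
Expected days from High to Backorder: 4.8385.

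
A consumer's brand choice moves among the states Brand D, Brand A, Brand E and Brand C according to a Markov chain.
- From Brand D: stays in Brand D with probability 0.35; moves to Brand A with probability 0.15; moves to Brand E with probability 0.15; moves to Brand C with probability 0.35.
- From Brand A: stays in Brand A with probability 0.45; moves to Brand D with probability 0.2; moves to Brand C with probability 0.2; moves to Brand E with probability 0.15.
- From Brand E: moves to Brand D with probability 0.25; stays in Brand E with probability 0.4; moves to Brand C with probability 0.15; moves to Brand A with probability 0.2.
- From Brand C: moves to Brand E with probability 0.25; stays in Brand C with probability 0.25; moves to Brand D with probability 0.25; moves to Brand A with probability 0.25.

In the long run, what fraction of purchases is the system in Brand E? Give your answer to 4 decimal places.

Let the stationary distribution be π with π = πP and π_1 + π_2 + π_3 + π_4 = 1.
π_1 = 0.35·π_1 + 0.2·π_2 + 0.25·π_3 + 0.25·π_4
π_2 = 0.15·π_1 + 0.45·π_2 + 0.2·π_3 + 0.25·π_4
π_3 = 0.15·π_1 + 0.15·π_2 + 0.4·π_3 + 0.25·π_4
Solving with the normalization constraint gives π = (0.2630, 0.2651, 0.2320, 0.2399).
So the stationary probability of Brand E is 0.2320.

0.2320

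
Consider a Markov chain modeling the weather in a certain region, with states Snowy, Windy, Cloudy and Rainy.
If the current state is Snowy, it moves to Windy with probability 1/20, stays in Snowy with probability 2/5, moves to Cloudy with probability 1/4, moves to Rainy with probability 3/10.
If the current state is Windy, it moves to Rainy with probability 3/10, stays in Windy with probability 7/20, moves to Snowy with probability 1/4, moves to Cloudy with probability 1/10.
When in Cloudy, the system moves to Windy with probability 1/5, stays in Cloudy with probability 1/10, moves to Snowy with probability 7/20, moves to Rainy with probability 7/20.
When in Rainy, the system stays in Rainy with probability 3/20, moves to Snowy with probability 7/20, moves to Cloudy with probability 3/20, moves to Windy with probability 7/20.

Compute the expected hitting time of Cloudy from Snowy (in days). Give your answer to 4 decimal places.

5.0909

Let t(s) be the expected number of days to first reach Cloudy from state s, with t(Cloudy) = 0. Conditioning on the first day:
t(Snowy) = 1 + 0.4·t(Snowy) + 0.05·t(Windy) + 0.3·t(Rainy)
t(Windy) = 1 + 0.25·t(Snowy) + 0.35·t(Windy) + 0.3·t(Rainy)
t(Rainy) = 1 + 0.35·t(Snowy) + 0.35·t(Windy) + 0.15·t(Rainy)
Solving: t(Snowy) = 5.0909, t(Windy) = 6.1818, t(Rainy) = 5.8182.
Expected days from Snowy to Cloudy: 5.0909.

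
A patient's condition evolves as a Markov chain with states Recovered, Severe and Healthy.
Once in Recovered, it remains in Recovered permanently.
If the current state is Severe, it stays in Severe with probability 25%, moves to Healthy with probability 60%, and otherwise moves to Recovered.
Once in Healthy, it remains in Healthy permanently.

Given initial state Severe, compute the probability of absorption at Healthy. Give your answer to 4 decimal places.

Let h(s) be the probability of absorption at Healthy starting from transient state s. Then h(Healthy) = 1 and h(Recovered) = 0. By first-step analysis:
h(Severe) = 0.15·0 + 0.25·h(Severe) + 0.6·1
Solving: h(Severe) = 0.8000.
Starting from Severe, the probability is 0.8000.

0.8000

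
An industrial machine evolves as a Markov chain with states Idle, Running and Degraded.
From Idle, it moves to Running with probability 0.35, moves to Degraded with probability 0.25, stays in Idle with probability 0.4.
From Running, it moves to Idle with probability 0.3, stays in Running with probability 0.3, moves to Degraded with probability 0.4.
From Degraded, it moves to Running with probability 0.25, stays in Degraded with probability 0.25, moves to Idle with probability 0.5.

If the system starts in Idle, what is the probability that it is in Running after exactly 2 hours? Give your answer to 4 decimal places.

Sum over the intermediate state after 1 hour:
P = P(Idle→Idle)·P(Idle→Running) + P(Idle→Running)·P(Running→Running) + P(Idle→Degraded)·P(Degraded→Running)
  = 0.4×0.35 + 0.35×0.3 + 0.25×0.25
  = 0.1400 + 0.1050 + 0.0625 = 0.3075

0.3075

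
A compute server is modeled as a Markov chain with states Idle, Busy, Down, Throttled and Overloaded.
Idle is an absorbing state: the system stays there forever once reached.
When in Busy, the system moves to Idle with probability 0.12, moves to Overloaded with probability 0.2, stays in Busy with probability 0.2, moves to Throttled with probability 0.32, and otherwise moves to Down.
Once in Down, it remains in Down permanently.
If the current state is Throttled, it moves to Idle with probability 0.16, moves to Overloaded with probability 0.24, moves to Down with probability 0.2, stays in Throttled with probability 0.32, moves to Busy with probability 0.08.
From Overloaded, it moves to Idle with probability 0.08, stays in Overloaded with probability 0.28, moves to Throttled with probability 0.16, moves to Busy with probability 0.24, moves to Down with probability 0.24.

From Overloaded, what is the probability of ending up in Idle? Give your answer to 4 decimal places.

Let h(s) be the probability of absorption at Idle starting from transient state s. Then h(Idle) = 1 and h(Down) = 0. By first-step analysis:
h(Busy) = 0.12·1 + 0.2·h(Busy) + 0.16·0 + 0.32·h(Throttled) + 0.2·h(Overloaded)
h(Throttled) = 0.16·1 + 0.08·h(Busy) + 0.2·0 + 0.32·h(Throttled) + 0.24·h(Overloaded)
h(Overloaded) = 0.08·1 + 0.24·h(Busy) + 0.24·0 + 0.16·h(Throttled) + 0.28·h(Overloaded)
Solving: h(Busy) = 0.3917, h(Throttled) = 0.3979, h(Overloaded) = 0.3301.
Starting from Overloaded, the probability is 0.3301.

0.3301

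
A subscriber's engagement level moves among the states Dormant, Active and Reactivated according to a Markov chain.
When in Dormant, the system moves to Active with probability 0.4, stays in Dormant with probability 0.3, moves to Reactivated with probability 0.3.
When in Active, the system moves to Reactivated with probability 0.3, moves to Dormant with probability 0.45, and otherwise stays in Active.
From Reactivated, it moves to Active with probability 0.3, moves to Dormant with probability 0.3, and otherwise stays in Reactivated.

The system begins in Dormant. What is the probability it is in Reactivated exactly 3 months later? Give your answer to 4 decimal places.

Propagate the distribution vector 3 months from Dormant.
After 0 months: (1.0000, 0.0000, 0.0000)
After 1 month: (0.3000, 0.4000, 0.3000)
After 2 months: (0.3600, 0.3100, 0.3300)
After 3 months: (0.3465, 0.3205, 0.3330)
P(in Reactivated after 3 months) = 0.3330

0.3330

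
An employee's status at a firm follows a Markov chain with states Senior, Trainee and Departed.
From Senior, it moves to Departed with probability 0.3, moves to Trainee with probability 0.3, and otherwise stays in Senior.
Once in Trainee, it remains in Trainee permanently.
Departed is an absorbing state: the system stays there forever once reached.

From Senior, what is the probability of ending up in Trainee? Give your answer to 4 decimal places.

Let h(s) be the probability of absorption at Trainee starting from transient state s. Then h(Trainee) = 1 and h(Departed) = 0. By first-step analysis:
h(Senior) = 0.4·h(Senior) + 0.3·1 + 0.3·0
Solving: h(Senior) = 0.5000.
Starting from Senior, the probability is 0.5000.

0.5000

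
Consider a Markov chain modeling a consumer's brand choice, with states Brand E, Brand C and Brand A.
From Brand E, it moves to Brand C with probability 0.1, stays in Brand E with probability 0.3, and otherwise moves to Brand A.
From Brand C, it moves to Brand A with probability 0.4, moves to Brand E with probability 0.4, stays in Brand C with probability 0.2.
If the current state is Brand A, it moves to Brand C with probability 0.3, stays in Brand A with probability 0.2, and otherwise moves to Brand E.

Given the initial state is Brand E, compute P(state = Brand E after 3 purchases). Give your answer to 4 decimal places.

0.3910

Propagate the distribution vector 3 purchases from Brand E.
After 0 purchases: (1.0000, 0.0000, 0.0000)
After 1 purchase: (0.3000, 0.1000, 0.6000)
After 2 purchases: (0.4300, 0.2300, 0.3400)
After 3 purchases: (0.3910, 0.1910, 0.4180)
P(in Brand E after 3 purchases) = 0.3910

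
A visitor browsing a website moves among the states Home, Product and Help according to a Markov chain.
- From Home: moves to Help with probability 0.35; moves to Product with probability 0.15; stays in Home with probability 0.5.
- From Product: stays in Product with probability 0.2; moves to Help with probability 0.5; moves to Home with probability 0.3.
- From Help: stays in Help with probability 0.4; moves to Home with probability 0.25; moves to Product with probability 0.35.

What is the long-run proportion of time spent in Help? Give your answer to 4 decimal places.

0.4069

Let the stationary distribution be π with π = πP and π_1 + π_2 + π_3 = 1.
π_1 = 0.5·π_1 + 0.3·π_2 + 0.25·π_3
π_2 = 0.15·π_1 + 0.2·π_2 + 0.35·π_3
Solving with the normalization constraint gives π = (0.3496, 0.2436, 0.4069).
So the stationary probability of Help is 0.4069.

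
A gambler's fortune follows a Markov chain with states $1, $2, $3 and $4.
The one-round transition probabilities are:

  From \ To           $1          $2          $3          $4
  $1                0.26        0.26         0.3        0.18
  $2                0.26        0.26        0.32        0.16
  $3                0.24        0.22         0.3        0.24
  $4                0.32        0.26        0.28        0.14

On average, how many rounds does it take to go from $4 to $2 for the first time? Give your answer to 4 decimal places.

Let t(s) be the expected number of rounds to first reach $2 from state s, with t($2) = 0. Conditioning on the first round:
t($1) = 1 + 0.26·t($1) + 0.3·t($3) + 0.18·t($4)
t($3) = 1 + 0.24·t($1) + 0.3·t($3) + 0.24·t($4)
t($4) = 1 + 0.32·t($1) + 0.28·t($3) + 0.14·t($4)
Solving: t($1) = 4.0298, t($3) = 4.1908, t($4) = 4.0267.
Expected rounds from $4 to $2: 4.0267.

4.0267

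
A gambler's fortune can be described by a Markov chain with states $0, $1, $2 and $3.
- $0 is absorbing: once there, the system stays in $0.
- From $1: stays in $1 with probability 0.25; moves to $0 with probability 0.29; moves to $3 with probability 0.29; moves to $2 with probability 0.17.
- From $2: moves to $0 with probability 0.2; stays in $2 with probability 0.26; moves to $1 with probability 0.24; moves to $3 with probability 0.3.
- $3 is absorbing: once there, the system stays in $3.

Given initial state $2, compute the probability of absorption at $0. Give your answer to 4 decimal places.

0.4271

Let h(s) be the probability of absorption at $0 starting from transient state s. Then h($0) = 1 and h($3) = 0. By first-step analysis:
h($1) = 0.29·1 + 0.25·h($1) + 0.17·h($2) + 0.29·0
h($2) = 0.2·1 + 0.24·h($1) + 0.26·h($2) + 0.3·0
Solving: h($1) = 0.4835, h($2) = 0.4271.
Starting from $2, the probability is 0.4271.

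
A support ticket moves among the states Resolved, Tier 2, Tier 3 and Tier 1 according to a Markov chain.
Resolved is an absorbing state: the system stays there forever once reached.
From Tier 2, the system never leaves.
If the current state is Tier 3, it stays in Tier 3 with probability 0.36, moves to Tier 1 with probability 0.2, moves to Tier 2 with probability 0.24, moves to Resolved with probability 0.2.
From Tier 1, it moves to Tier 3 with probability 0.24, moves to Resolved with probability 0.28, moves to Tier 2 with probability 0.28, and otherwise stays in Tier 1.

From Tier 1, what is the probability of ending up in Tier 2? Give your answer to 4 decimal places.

0.5103

Let h(s) be the probability of absorption at Tier 2 starting from transient state s. Then h(Tier 2) = 1 and h(Resolved) = 0. By first-step analysis:
h(Tier 3) = 0.2·0 + 0.24·1 + 0.36·h(Tier 3) + 0.2·h(Tier 1)
h(Tier 1) = 0.28·0 + 0.28·1 + 0.24·h(Tier 3) + 0.2·h(Tier 1)
Solving: h(Tier 3) = 0.5345, h(Tier 1) = 0.5103.
Starting from Tier 1, the probability is 0.5103.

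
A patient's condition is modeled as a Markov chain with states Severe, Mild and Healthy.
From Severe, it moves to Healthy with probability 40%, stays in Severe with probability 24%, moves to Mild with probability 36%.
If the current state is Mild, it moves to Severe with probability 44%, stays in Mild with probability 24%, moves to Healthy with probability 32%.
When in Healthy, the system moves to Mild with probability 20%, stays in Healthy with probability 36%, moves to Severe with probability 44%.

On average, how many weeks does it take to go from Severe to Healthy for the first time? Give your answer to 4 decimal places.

Let t(s) be the expected number of weeks to first reach Healthy from state s, with t(Healthy) = 0. Conditioning on the first week:
t(Severe) = 1 + 0.24·t(Severe) + 0.36·t(Mild)
t(Mild) = 1 + 0.44·t(Severe) + 0.24·t(Mild)
Solving: t(Severe) = 2.6718, t(Mild) = 2.8626.
Expected weeks from Severe to Healthy: 2.6718.

2.6718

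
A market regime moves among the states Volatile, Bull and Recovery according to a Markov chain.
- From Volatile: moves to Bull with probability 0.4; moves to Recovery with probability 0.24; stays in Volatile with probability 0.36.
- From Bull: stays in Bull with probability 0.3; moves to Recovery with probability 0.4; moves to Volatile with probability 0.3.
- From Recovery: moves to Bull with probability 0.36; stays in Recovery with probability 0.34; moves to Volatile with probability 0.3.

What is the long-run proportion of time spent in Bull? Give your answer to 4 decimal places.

0.3517

Let the stationary distribution be π with π = πP and π_1 + π_2 + π_3 = 1.
π_1 = 0.36·π_1 + 0.3·π_2 + 0.3·π_3
π_2 = 0.4·π_1 + 0.3·π_2 + 0.36·π_3
Solving with the normalization constraint gives π = (0.3191, 0.3517, 0.3292).
So the stationary probability of Bull is 0.3517.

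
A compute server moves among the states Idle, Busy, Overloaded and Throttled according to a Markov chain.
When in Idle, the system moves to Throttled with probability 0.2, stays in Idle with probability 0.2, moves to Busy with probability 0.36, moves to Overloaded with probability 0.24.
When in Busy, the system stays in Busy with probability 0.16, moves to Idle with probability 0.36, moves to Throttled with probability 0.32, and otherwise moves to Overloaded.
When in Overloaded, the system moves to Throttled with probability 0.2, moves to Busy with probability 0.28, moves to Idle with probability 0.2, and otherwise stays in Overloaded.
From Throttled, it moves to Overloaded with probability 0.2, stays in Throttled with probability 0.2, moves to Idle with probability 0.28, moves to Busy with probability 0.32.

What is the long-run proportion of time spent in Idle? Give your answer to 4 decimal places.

Let the stationary distribution be π with π = πP and π_1 + π_2 + π_3 + π_4 = 1.
π_1 = 0.2·π_1 + 0.36·π_2 + 0.2·π_3 + 0.28·π_4
π_2 = 0.36·π_1 + 0.16·π_2 + 0.28·π_3 + 0.32·π_4
π_3 = 0.24·π_1 + 0.16·π_2 + 0.32·π_3 + 0.2·π_4
Solving with the normalization constraint gives π = (0.2630, 0.2771, 0.2266, 0.2333).
So the stationary probability of Idle is 0.2630.

0.2630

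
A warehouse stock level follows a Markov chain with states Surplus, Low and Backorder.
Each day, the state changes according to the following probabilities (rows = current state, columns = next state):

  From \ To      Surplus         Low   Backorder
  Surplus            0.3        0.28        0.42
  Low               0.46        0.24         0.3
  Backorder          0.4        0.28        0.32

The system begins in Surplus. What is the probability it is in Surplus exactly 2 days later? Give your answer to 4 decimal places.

0.3868

Sum over the intermediate state after 1 day:
P = P(Surplus→Surplus)·P(Surplus→Surplus) + P(Surplus→Low)·P(Low→Surplus) + P(Surplus→Backorder)·P(Backorder→Surplus)
  = 0.3×0.3 + 0.28×0.46 + 0.42×0.4
  = 0.0900 + 0.1288 + 0.1680 = 0.3868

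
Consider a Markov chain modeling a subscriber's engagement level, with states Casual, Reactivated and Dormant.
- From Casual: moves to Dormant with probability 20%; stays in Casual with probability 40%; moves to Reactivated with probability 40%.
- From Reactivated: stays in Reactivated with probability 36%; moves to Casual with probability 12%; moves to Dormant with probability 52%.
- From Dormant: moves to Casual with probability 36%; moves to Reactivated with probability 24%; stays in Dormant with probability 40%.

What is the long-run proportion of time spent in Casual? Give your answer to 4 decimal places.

0.2935

Let the stationary distribution be π with π = πP and π_1 + π_2 + π_3 = 1.
π_1 = 0.4·π_1 + 0.12·π_2 + 0.36·π_3
π_2 = 0.4·π_1 + 0.36·π_2 + 0.24·π_3
Solving with the normalization constraint gives π = (0.2935, 0.3261, 0.3804).
So the stationary probability of Casual is 0.2935.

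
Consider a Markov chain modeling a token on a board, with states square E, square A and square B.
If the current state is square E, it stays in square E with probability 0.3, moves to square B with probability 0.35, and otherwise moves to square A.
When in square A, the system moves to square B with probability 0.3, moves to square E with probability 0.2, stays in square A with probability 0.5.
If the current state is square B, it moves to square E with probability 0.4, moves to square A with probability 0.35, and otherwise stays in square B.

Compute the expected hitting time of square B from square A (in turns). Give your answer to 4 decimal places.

3.2143

Let t(s) be the expected number of turns to first reach square B from state s, with t(square B) = 0. Conditioning on the first turn:
t(square E) = 1 + 0.3·t(square E) + 0.35·t(square A)
t(square A) = 1 + 0.2·t(square E) + 0.5·t(square A)
Solving: t(square E) = 3.0357, t(square A) = 3.2143.
Expected turns from square A to square B: 3.2143.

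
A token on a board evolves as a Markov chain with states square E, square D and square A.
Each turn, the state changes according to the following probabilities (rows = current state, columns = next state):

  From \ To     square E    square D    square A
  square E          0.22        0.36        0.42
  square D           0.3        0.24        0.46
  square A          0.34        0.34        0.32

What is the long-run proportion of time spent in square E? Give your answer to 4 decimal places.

0.2923

Let the stationary distribution be π with π = πP and π_1 + π_2 + π_3 = 1.
π_1 = 0.22·π_1 + 0.3·π_2 + 0.34·π_3
π_2 = 0.36·π_1 + 0.24·π_2 + 0.34·π_3
Solving with the normalization constraint gives π = (0.2923, 0.3144, 0.3933).
So the stationary probability of square E is 0.2923.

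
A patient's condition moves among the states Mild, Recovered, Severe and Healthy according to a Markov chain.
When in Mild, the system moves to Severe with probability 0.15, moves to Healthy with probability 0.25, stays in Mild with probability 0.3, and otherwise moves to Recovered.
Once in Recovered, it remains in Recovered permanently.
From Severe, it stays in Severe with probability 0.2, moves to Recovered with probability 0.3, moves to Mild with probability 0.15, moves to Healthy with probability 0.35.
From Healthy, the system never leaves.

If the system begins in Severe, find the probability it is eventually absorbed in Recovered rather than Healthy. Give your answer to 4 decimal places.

Let h(s) be the probability of absorption at Recovered starting from transient state s. Then h(Recovered) = 1 and h(Healthy) = 0. By first-step analysis:
h(Mild) = 0.3·h(Mild) + 0.3·1 + 0.15·h(Severe) + 0.25·0
h(Severe) = 0.15·h(Mild) + 0.3·1 + 0.2·h(Severe) + 0.35·0
Solving: h(Mild) = 0.5302, h(Severe) = 0.4744.
Starting from Severe, the probability is 0.4744.

0.4744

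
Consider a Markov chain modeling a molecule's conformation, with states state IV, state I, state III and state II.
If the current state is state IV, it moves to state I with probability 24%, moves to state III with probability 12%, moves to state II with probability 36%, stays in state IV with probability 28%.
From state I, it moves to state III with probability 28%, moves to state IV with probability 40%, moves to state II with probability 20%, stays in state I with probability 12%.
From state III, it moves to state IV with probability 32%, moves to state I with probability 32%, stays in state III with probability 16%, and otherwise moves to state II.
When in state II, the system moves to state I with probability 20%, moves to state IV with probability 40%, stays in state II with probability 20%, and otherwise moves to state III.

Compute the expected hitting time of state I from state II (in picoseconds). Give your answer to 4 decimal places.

Let t(s) be the expected number of picoseconds to first reach state I from state s, with t(state I) = 0. Conditioning on the first picosecond:
t(state IV) = 1 + 0.28·t(state IV) + 0.12·t(state III) + 0.36·t(state II)
t(state III) = 1 + 0.32·t(state IV) + 0.16·t(state III) + 0.2·t(state II)
t(state II) = 1 + 0.4·t(state IV) + 0.2·t(state III) + 0.2·t(state II)
Solving: t(state IV) = 4.1608, t(state III) = 3.7943, t(state II) = 4.2790.
Expected picoseconds from state II to state I: 4.2790.

4.2790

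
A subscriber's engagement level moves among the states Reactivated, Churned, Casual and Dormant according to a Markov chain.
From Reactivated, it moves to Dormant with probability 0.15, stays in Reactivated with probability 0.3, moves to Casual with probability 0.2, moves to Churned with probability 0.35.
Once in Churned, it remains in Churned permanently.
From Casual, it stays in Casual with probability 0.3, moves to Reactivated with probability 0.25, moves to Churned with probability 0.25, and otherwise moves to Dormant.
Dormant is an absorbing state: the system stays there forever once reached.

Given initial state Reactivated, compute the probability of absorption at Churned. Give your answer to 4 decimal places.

Let h(s) be the probability of absorption at Churned starting from transient state s. Then h(Churned) = 1 and h(Dormant) = 0. By first-step analysis:
h(Reactivated) = 0.3·h(Reactivated) + 0.35·1 + 0.2·h(Casual) + 0.15·0
h(Casual) = 0.25·h(Reactivated) + 0.25·1 + 0.3·h(Casual) + 0.2·0
Solving: h(Reactivated) = 0.6705, h(Casual) = 0.5966.
Starting from Reactivated, the probability is 0.6705.

0.6705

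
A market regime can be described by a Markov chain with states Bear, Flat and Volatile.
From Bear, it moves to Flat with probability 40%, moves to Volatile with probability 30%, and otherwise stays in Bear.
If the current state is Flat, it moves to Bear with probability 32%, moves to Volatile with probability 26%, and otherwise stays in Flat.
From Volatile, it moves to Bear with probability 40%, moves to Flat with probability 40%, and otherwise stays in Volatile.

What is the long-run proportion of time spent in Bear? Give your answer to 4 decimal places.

0.3340

Let the stationary distribution be π with π = πP and π_1 + π_2 + π_3 = 1.
π_1 = 0.3·π_1 + 0.32·π_2 + 0.4·π_3
π_2 = 0.4·π_1 + 0.42·π_2 + 0.4·π_3
Solving with the normalization constraint gives π = (0.3340, 0.4082, 0.2579).
So the stationary probability of Bear is 0.3340.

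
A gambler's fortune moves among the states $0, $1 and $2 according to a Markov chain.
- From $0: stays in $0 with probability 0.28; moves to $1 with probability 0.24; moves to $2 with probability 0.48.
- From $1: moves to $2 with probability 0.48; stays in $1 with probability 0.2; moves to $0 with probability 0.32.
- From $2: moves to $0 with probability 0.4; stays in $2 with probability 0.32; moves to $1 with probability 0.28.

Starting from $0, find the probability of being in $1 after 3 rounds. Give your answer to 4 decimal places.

Propagate the distribution vector 3 rounds from $0.
After 0 rounds: (1.0000, 0.0000, 0.0000)
After 1 round: (0.2800, 0.2400, 0.4800)
After 2 rounds: (0.3472, 0.2496, 0.4032)
After 3 rounds: (0.3384, 0.2461, 0.4155)
P(in $1 after 3 rounds) = 0.2461

0.2461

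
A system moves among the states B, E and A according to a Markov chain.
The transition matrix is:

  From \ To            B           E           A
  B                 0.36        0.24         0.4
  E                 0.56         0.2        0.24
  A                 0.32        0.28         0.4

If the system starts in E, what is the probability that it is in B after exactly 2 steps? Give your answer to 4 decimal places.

0.3904

Sum over the intermediate state after 1 step:
P = P(E→B)·P(B→B) + P(E→E)·P(E→B) + P(E→A)·P(A→B)
  = 0.56×0.36 + 0.2×0.56 + 0.24×0.32
  = 0.2016 + 0.1120 + 0.0768 = 0.3904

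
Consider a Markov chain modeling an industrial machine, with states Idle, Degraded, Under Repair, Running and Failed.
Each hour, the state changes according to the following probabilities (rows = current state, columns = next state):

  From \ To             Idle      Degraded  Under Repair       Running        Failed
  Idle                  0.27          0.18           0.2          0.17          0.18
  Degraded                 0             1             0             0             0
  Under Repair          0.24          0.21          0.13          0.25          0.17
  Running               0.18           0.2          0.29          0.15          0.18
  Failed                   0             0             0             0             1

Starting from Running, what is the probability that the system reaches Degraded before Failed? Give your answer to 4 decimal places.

Let h(s) be the probability of absorption at Degraded starting from transient state s. Then h(Degraded) = 1 and h(Failed) = 0. By first-step analysis:
h(Idle) = 0.27·h(Idle) + 0.18·1 + 0.2·h(Under Repair) + 0.17·h(Running) + 0.18·0
h(Under Repair) = 0.24·h(Idle) + 0.21·1 + 0.13·h(Under Repair) + 0.25·h(Running) + 0.17·0
h(Running) = 0.18·h(Idle) + 0.2·1 + 0.29·h(Under Repair) + 0.15·h(Running) + 0.18·0
Solving: h(Idle) = 0.5160, h(Under Repair) = 0.5352, h(Running) = 0.5272.
Starting from Running, the probability is 0.5272.

0.5272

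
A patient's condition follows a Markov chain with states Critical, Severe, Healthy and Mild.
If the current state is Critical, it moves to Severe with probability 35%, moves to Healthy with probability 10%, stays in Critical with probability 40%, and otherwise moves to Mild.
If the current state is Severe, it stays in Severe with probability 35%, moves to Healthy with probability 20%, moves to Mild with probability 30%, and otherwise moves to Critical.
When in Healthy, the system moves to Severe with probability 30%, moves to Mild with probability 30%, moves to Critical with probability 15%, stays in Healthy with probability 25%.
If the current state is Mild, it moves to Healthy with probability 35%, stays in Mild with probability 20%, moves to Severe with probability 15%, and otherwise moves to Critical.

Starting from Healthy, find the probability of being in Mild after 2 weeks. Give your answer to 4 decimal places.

Propagate the distribution vector 2 weeks from Healthy.
After 0 weeks: (0.0000, 0.0000, 1.0000, 0.0000)
After 1 week: (0.1500, 0.3000, 0.2500, 0.3000)
After 2 weeks: (0.2325, 0.2775, 0.2425, 0.2475)
P(in Mild after 2 weeks) = 0.2475

0.2475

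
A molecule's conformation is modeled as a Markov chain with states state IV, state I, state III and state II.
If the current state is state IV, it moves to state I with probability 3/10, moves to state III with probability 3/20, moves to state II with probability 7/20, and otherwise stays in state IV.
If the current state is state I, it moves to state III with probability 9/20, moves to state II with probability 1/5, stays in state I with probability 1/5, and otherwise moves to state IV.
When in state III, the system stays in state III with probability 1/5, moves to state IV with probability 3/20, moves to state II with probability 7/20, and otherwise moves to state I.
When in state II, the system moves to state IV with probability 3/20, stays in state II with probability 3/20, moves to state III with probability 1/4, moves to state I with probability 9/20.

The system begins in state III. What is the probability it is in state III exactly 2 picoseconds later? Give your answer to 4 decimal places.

0.2850

Propagate the distribution vector 2 picoseconds from state III.
After 0 picoseconds: (0.0000, 0.0000, 1.0000, 0.0000)
After 1 picosecond: (0.1500, 0.3000, 0.2000, 0.3500)
After 2 picoseconds: (0.1575, 0.3225, 0.2850, 0.2350)
P(in state III after 2 picoseconds) = 0.2850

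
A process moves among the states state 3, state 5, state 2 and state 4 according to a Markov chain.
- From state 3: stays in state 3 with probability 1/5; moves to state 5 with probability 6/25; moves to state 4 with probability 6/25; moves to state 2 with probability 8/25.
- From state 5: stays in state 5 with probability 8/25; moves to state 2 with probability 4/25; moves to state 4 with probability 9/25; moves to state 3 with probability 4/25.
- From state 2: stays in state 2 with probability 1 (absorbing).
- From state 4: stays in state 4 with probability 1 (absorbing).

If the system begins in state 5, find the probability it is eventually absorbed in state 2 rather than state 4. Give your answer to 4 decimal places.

0.3544

Let h(s) be the probability of absorption at state 2 starting from transient state s. Then h(state 2) = 1 and h(state 4) = 0. By first-step analysis:
h(state 3) = 0.2·h(state 3) + 0.24·h(state 5) + 0.32·1 + 0.24·0
h(state 5) = 0.16·h(state 3) + 0.32·h(state 5) + 0.16·1 + 0.36·0
Solving: h(state 3) = 0.5063, h(state 5) = 0.3544.
Starting from state 5, the probability is 0.3544.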